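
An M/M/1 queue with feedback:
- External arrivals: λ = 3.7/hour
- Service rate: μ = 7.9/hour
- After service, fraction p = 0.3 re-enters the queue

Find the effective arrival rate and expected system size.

Effective arrival rate: λ_eff = λ/(1-p) = 3.7/(1-0.3) = 3.7/0.70 = 5.2857
ρ = λ_eff/μ = 5.2857/7.9 = 0.66908
L = ρ/(1-ρ) = 0.66908/(1-0.66908) = 2.0219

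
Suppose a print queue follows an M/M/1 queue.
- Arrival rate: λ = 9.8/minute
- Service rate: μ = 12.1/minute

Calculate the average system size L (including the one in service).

ρ = λ/μ = 9.8/12.1 = 0.8099
For M/M/1: L = λ/(μ-λ)
L = 9.8/(12.1-9.8) = 9.8/2.30
L = 4.2609 jobs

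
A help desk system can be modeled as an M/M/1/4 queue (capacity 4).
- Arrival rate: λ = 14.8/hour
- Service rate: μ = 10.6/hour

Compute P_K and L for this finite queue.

ρ = λ/μ = 14.8/10.6 = 1.39623
P₀ = (1-ρ)/(1-ρ^(K+1)) = (1-1.39623)/(1-1.39623^5) = -0.3962/-4.3062 = 0.09201
P_K = P₀×ρ^K = 0.09201 × 1.39623^4 = 0.09201 × 3.8004 = 0.3497
Blocking probability P_4 = 0.3497 (34.97%)
L = ρ[1 - (K+1)ρ^K + Kρ^(K+1)] / [(1-ρ)(1-ρ^(K+1))]
L = 1.39623 × (1 - 5×3.80039 + 4×5.30621) / ((1 - 1.39623) × (1 - 5.30621)) = 2.6373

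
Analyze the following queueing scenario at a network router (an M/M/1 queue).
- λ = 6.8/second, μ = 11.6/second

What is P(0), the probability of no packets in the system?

ρ = λ/μ = 6.8/11.6 = 0.5862
P(0) = 1 - ρ = 1 - 0.5862 = 0.4138
The server is idle 41.38% of the time.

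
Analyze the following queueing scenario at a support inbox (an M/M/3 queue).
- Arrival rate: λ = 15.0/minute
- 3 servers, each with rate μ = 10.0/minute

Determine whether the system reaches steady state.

Stability requires ρ = λ/(cμ) < 1
ρ = 15.0/(3 × 10.0) = 15.0/30.00 = 0.5000
Since 0.5000 < 1, the system is STABLE.
The servers are busy 50.00% of the time.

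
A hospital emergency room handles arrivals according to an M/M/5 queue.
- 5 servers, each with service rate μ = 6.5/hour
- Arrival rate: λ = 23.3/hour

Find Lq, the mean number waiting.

Traffic intensity: ρ = λ/(cμ) = 23.3/(5×6.5) = 0.7169
Since ρ = 0.7169 < 1, system is stable.
Offered load a = λ/μ = cρ = 23.3/6.5 = 3.5846
P₀ = [ Σₙ₌₀^4 aⁿ/n! + a^5/(5!(1-ρ)) ]⁻¹
Σ = a^0/0! + a^1/1! + a^2/2! + a^3/3! + a^4/4! = 1.00000 + 3.58462 + 6.42473 + 7.67673 + 6.87953 = 25.5656
a^5/(5!(1-ρ)) = 591.8516/(120 × 0.283077) = 17.4232
P₀ = 1/(25.5656 + 17.4232) = 0.02326
Lq = P₀·a^5·ρ / (5!(1-ρ)²) = 0.023262 × 591.8516 × 0.71692 / (120 × 0.080133) = 1.0265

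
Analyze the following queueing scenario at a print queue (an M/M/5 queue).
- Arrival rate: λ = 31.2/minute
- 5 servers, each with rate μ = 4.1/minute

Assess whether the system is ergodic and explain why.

Stability requires ρ = λ/(cμ) < 1
ρ = 31.2/(5 × 4.1) = 31.2/20.50 = 1.5220
Since 1.5220 ≥ 1, the system is UNSTABLE.
Need c > λ/μ = 31.2/4.1 = 7.61.
Minimum servers needed: c = 8.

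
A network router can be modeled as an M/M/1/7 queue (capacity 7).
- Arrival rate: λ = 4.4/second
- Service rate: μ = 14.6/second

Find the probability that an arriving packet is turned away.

ρ = λ/μ = 4.4/14.6 = 0.30137
P₀ = (1-ρ)/(1-ρ^(K+1)) = (1-0.30137)/(1-0.30137^8) = 0.6986/0.9999 = 0.6987
P_K = P₀×ρ^K = 0.6987 × 0.30137^7 = 0.6987 × 0.0002258 = 0.0001578
Blocking probability = 0.01578%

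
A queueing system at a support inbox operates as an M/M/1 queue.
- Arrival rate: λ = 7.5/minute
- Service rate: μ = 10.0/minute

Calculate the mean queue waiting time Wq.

First, compute utilization: ρ = λ/μ = 7.5/10.0 = 0.7500
For M/M/1: Wq = λ/(μ(μ-λ))
Wq = 7.5/(10.0 × (10.0-7.5))
Wq = 7.5/(10.0 × 2.50)
Wq = 0.3000 minutes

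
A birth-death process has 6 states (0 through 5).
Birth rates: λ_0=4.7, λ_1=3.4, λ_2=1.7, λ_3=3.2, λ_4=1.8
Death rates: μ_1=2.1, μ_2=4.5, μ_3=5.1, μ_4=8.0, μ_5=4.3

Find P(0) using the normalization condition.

Ratios P(n)/P(0) = (λ₀···λₙ₋₁)/(μ₁···μₙ):
P(1)/P(0) = (4.7)/(2.1) = 2.2381
P(2)/P(0) = (4.7×3.4)/(2.1×4.5) = 1.6910
P(3)/P(0) = (4.7×3.4×1.7)/(2.1×4.5×5.1) = 0.56367
P(4)/P(0) = (4.7×3.4×1.7×3.2)/(2.1×4.5×5.1×8.0) = 0.22547
P(5)/P(0) = (4.7×3.4×1.7×3.2×1.8)/(2.1×4.5×5.1×8.0×4.3) = 0.094382

Normalization: ∑ P(n) = 1
P(0) × (1.0000 + 2.2381 + 1.6910 + 0.56367 + 0.22547 + 0.094382) = 1
P(0) × 5.8126 = 1
P(0) = 1/5.8126 = 0.1720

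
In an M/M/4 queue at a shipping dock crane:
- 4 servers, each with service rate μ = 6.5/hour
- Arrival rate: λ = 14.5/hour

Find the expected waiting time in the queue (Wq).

Traffic intensity: ρ = λ/(cμ) = 14.5/(4×6.5) = 0.5577
Since ρ = 0.5577 < 1, system is stable.
Offered load a = λ/μ = cρ = 14.5/6.5 = 2.2308
P₀ = [ Σₙ₌₀^3 aⁿ/n! + a^4/(4!(1-ρ)) ]⁻¹
Σ = a^0/0! + a^1/1! + a^2/2! + a^3/3! = 1.00000 + 2.23077 + 2.48817 + 1.85017 = 7.5691
a^4/(4!(1-ρ)) = 24.7639/(24 × 0.44231) = 2.3328
P₀ = 1/(7.5691 + 2.3328) = 0.1010
Lq = P₀·a^4·ρ / (4!(1-ρ)²) = 0.1010 × 24.7639 × 0.5577 / (24 × 0.1956) = 0.2971
Wq = Lq/λ = 0.2971/14.5 = 0.02049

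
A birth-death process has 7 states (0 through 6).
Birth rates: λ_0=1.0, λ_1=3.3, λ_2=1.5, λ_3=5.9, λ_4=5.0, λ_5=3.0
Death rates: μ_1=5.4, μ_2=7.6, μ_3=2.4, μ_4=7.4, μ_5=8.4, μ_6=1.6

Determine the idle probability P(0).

Ratios P(n)/P(0) = (λ₀···λₙ₋₁)/(μ₁···μₙ):
P(1)/P(0) = (1.0)/(5.4) = 0.1852
P(2)/P(0) = (1.0×3.3)/(5.4×7.6) = 0.08041
P(3)/P(0) = (1.0×3.3×1.5)/(5.4×7.6×2.4) = 0.05026
P(4)/P(0) = (1.0×3.3×1.5×5.9)/(5.4×7.6×2.4×7.4) = 0.04007
P(5)/P(0) = (1.0×3.3×1.5×5.9×5.0)/(5.4×7.6×2.4×7.4×8.4) = 0.02385
P(6)/P(0) = (1.0×3.3×1.5×5.9×5.0×3.0)/(5.4×7.6×2.4×7.4×8.4×1.6) = 0.04472

Normalization: ∑ P(n) = 1
P(0) × (1.0000 + 0.1852 + 0.08041 + 0.05026 + 0.04007 + 0.02385 + 0.04472) = 1
P(0) × 1.4245 = 1
P(0) = 1/1.4245 = 0.7020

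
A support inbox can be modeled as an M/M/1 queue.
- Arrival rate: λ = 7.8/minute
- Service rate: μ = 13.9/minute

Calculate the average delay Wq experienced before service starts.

First, compute utilization: ρ = λ/μ = 7.8/13.9 = 0.5612
For M/M/1: Wq = λ/(μ(μ-λ))
Wq = 7.8/(13.9 × (13.9-7.8))
Wq = 7.8/(13.9 × 6.10)
Wq = 0.09199 minutes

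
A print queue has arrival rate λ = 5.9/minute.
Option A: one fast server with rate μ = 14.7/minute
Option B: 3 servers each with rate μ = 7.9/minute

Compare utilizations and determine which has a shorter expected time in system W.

Option A: single server μ = 14.7 (M/M/1)
  ρ_A = 5.9/14.7 = 0.4014
  W_A = 1/(μ-λ) = 1/(14.7-5.9) = 1/8.80 = 0.1136

Option B: 3 servers μ = 7.9 (M/M/3)
  ρ_B = λ/(cμ) = 5.9/(3×7.9) = 0.2489
  Offered load a = λ/μ = cρ = 5.9/7.9 = 0.7468
  P₀ = [ Σₙ₌₀^2 aⁿ/n! + a^3/(3!(1-ρ)) ]⁻¹
  Σ = a^0/0! + a^1/1! + a^2/2! = 1.0000 + 0.7468 + 0.2789 = 2.0257
  a^3/(3!(1-ρ)) = 0.4166/(6 × 0.7511) = 0.09244
  P₀ = 1/(2.0257 + 0.09244) = 0.4721
  Lq = P₀·a^3·ρ / (3!(1-ρ)²) = 0.47211 × 0.41656 × 0.24895 / (6 × 0.56408) = 0.01447
  Wq_B = Lq/λ = 0.014465/5.9 = 0.0024517
  W_B = Wq_B + 1/μ = 0.0024517 + 0.12658 = 0.1290

Since W_A = 0.1136 < W_B = 0.1290, Option A (single fast server) has the shorter time in system.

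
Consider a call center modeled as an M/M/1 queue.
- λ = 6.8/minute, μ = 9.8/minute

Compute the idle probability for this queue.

ρ = λ/μ = 6.8/9.8 = 0.6939
P(0) = 1 - ρ = 1 - 0.6939 = 0.3061
The server is idle 30.61% of the time.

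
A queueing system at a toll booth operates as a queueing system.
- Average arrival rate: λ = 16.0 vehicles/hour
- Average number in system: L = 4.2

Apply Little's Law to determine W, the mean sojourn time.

Little's Law: L = λW, so W = L/λ
W = 4.2/16.0 = 0.2625 hours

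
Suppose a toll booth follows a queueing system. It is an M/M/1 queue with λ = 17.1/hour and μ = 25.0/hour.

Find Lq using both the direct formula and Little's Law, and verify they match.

Method 1 (direct): Lq = λ²/(μ(μ-λ)) = 292.41/(25.0 × 7.90) = 1.4806

Method 2 (Little's Law):
W = 1/(μ-λ) = 1/7.90 = 0.126582
Wq = W - 1/μ = 0.126582 - 0.0400000 = 0.086582
Lq = λWq = 17.1 × 0.086582 = 1.4806 ✔ (matches Method 1)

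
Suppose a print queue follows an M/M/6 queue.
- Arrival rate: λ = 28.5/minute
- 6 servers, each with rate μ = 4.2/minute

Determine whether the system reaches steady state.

Stability requires ρ = λ/(cμ) < 1
ρ = 28.5/(6 × 4.2) = 28.5/25.20 = 1.1310
Since 1.1310 ≥ 1, the system is UNSTABLE.
Need c > λ/μ = 28.5/4.2 = 6.79.
Minimum servers needed: c = 7.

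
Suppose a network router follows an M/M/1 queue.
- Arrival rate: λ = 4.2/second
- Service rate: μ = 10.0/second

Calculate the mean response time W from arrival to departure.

First, compute utilization: ρ = λ/μ = 4.2/10.0 = 0.4200
For M/M/1: W = 1/(μ-λ)
W = 1/(10.0-4.2) = 1/5.80
W = 0.1724 seconds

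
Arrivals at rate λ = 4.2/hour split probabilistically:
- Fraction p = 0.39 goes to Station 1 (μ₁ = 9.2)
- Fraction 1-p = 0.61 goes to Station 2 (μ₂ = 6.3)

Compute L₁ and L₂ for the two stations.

Effective rates: λ₁ = 4.2×0.39 = 1.638, λ₂ = 4.2×0.61 = 2.562
Station 1: ρ₁ = 1.638/9.2 = 0.17804, L₁ = ρ₁/(1-ρ₁) = 0.17804/(1-0.17804) = 0.2166
Station 2: ρ₂ = 2.562/6.3 = 0.40667, L₂ = ρ₂/(1-ρ₂) = 0.40667/(1-0.40667) = 0.6854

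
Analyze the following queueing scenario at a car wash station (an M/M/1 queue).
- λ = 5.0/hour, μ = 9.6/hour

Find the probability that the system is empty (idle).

ρ = λ/μ = 5.0/9.6 = 0.5208
P(0) = 1 - ρ = 1 - 0.5208 = 0.4792
The server is idle 47.92% of the time.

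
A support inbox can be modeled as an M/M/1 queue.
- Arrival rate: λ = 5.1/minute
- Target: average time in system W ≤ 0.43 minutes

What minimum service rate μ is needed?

For M/M/1: W = 1/(μ-λ)
Need W ≤ 0.43, so 1/(μ-λ) ≤ 0.43
μ - λ ≥ 1/0.43 = 2.3256
μ ≥ 5.1 + 2.3256 = 7.4256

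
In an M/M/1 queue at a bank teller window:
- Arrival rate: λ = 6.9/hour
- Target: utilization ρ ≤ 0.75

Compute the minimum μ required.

ρ = λ/μ, so μ = λ/ρ
μ ≥ 6.9/0.75 = 9.2000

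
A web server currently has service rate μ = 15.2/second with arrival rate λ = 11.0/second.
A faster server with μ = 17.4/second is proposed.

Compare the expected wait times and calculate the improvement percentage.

System 1: ρ₁ = 11.0/15.2 = 0.7237, W₁ = 1/(15.2-11.0) = 0.23810
System 2: ρ₂ = 11.0/17.4 = 0.6322, W₂ = 1/(17.4-11.0) = 0.15625
Improvement: (W₁-W₂)/W₁ = (0.23810-0.15625)/0.23810 = 34.38%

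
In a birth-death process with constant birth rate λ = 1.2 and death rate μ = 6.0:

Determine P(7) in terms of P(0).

For constant rates: P(n)/P(0) = (λ/μ)^n
P(7)/P(0) = (1.2/6.0)^7 = 0.2000^7 = 0.00001280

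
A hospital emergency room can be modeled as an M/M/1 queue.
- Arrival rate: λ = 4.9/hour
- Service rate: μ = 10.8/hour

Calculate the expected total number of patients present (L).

ρ = λ/μ = 4.9/10.8 = 0.4537
For M/M/1: L = λ/(μ-λ)
L = 4.9/(10.8-4.9) = 4.9/5.90
L = 0.8305 patients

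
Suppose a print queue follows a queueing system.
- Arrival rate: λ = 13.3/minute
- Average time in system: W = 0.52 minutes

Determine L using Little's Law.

Little's Law: L = λW
L = 13.3 × 0.52 = 6.9160 jobs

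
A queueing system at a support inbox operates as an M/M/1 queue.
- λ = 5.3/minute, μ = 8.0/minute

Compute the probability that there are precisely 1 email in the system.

ρ = λ/μ = 5.3/8.0 = 0.6625
P(n) = (1-ρ)ρⁿ
P(1) = (1-0.6625) × 0.6625^1
P(1) = 0.3375 × 0.6625
P(1) = 0.2236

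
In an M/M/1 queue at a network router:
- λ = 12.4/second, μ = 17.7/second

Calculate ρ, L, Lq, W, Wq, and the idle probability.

Step 1: ρ = λ/μ = 12.4/17.7 = 0.7006
Step 2: L = λ/(μ-λ) = 12.4/5.30 = 2.3396
Step 3: Lq = λ²/(μ(μ-λ)) = 153.76/(17.7×5.30) = 1.6391
Step 4: W = 1/(μ-λ) = 1/5.30 = 0.18868
Step 5: Wq = λ/(μ(μ-λ)) = 12.4/(17.7×5.30) = 0.1322
Step 6: P(0) = 1-ρ = 0.2994
Verify: L = λW = 12.4×0.18868 = 2.3396 ✔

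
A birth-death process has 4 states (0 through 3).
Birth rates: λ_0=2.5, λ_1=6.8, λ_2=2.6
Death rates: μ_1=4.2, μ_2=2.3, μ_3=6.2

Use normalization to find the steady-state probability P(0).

Ratios P(n)/P(0) = (λ₀···λₙ₋₁)/(μ₁···μₙ):
P(1)/P(0) = (2.5)/(4.2) = 0.595238
P(2)/P(0) = (2.5×6.8)/(4.2×2.3) = 1.75983
P(3)/P(0) = (2.5×6.8×2.6)/(4.2×2.3×6.2) = 0.737995

Normalization: ∑ P(n) = 1
P(0) × (1.00000 + 0.595238 + 1.75983 + 0.737995) = 1
P(0) × 4.0931 = 1
P(0) = 1/4.0931 = 0.2443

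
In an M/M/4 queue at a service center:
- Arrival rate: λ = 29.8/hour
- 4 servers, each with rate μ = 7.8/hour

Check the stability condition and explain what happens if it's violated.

Stability requires ρ = λ/(cμ) < 1
ρ = 29.8/(4 × 7.8) = 29.8/31.20 = 0.9551
Since 0.9551 < 1, the system is STABLE.
The servers are busy 95.51% of the time.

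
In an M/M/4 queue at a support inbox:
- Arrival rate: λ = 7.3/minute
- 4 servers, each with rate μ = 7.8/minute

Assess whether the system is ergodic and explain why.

Stability requires ρ = λ/(cμ) < 1
ρ = 7.3/(4 × 7.8) = 7.3/31.20 = 0.2340
Since 0.2340 < 1, the system is STABLE.
The servers are busy 23.40% of the time.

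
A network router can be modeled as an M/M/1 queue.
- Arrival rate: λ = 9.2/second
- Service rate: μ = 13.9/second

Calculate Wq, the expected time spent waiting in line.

First, compute utilization: ρ = λ/μ = 9.2/13.9 = 0.6619
For M/M/1: Wq = λ/(μ(μ-λ))
Wq = 9.2/(13.9 × (13.9-9.2))
Wq = 9.2/(13.9 × 4.70)
Wq = 0.1408 seconds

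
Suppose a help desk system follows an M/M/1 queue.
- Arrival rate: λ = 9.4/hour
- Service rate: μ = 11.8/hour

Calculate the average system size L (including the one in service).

ρ = λ/μ = 9.4/11.8 = 0.7966
For M/M/1: L = λ/(μ-λ)
L = 9.4/(11.8-9.4) = 9.4/2.40
L = 3.9167 tickets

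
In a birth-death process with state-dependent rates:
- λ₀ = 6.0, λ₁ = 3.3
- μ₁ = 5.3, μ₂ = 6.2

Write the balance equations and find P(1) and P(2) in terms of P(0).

Balance equations:
State 0: λ₀P₀ = μ₁P₁ → P₁ = (λ₀/μ₁)P₀ = (6.0/5.3)P₀ = 1.1321P₀
State 1: P₂ = (λ₀λ₁)/(μ₁μ₂)P₀ = (6.0×3.3)/(5.3×6.2)P₀ = 0.6026P₀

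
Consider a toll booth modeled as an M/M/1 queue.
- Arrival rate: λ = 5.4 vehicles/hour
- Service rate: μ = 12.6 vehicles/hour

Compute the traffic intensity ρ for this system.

Server utilization: ρ = λ/μ
ρ = 5.4/12.6 = 0.4286
The server is busy 42.86% of the time.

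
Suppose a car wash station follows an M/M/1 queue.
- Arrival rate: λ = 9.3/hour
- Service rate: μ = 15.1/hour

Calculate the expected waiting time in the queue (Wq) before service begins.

First, compute utilization: ρ = λ/μ = 9.3/15.1 = 0.6159
For M/M/1: Wq = λ/(μ(μ-λ))
Wq = 9.3/(15.1 × (15.1-9.3))
Wq = 9.3/(15.1 × 5.80)
Wq = 0.1062 hours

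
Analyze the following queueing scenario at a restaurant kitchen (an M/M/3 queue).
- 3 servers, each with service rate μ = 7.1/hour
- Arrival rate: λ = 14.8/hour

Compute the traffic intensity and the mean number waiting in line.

Traffic intensity: ρ = λ/(cμ) = 14.8/(3×7.1) = 0.6948
Since ρ = 0.6948 < 1, system is stable.
Offered load a = λ/μ = cρ = 14.8/7.1 = 2.0845
P₀ = [ Σₙ₌₀^2 aⁿ/n! + a^3/(3!(1-ρ)) ]⁻¹
Σ = a^0/0! + a^1/1! + a^2/2! = 1.0000 + 2.0845 + 2.1726 = 5.2571
a^3/(3!(1-ρ)) = 9.05754/(6 × 0.305164) = 4.9468
P₀ = 1/(5.2571 + 4.9468) = 0.09800
Lq = P₀·a^3·ρ / (3!(1-ρ)²) = 0.0980017 × 9.05754 × 0.694836 / (6 × 0.0931253) = 1.1038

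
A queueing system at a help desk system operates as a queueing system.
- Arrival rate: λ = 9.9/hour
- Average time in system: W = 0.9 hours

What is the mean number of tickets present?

Little's Law: L = λW
L = 9.9 × 0.9 = 8.9100 tickets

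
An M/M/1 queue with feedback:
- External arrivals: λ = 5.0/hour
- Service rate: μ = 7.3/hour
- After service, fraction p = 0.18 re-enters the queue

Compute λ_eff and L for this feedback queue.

Effective arrival rate: λ_eff = λ/(1-p) = 5.0/(1-0.18) = 5.0/0.82 = 6.09756
ρ = λ_eff/μ = 6.09756/7.3 = 0.835282
L = ρ/(1-ρ) = 0.835282/(1-0.835282) = 5.0710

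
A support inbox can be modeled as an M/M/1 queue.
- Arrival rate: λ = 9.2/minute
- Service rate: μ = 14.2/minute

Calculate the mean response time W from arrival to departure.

First, compute utilization: ρ = λ/μ = 9.2/14.2 = 0.6479
For M/M/1: W = 1/(μ-λ)
W = 1/(14.2-9.2) = 1/5.00
W = 0.2000 minutes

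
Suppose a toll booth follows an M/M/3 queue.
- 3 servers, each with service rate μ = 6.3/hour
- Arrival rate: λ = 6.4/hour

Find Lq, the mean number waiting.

Traffic intensity: ρ = λ/(cμ) = 6.4/(3×6.3) = 0.3386
Since ρ = 0.3386 < 1, system is stable.
Offered load a = λ/μ = cρ = 6.4/6.3 = 1.0159
P₀ = [ Σₙ₌₀^2 aⁿ/n! + a^3/(3!(1-ρ)) ]⁻¹
Σ = a^0/0! + a^1/1! + a^2/2! = 1.0000 + 1.0159 + 0.5160 = 2.5319
a^3/(3!(1-ρ)) = 1.0484/(6 × 0.6614) = 0.2642
P₀ = 1/(2.5319 + 0.2642) = 0.3576
Lq = P₀·a^3·ρ / (3!(1-ρ)²) = 0.35765 × 1.0484 × 0.33862 / (6 × 0.43742) = 0.04838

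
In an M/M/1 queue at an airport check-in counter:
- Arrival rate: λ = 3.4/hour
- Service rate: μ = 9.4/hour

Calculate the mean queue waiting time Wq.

First, compute utilization: ρ = λ/μ = 3.4/9.4 = 0.3617
For M/M/1: Wq = λ/(μ(μ-λ))
Wq = 3.4/(9.4 × (9.4-3.4))
Wq = 3.4/(9.4 × 6.00)
Wq = 0.06028 hours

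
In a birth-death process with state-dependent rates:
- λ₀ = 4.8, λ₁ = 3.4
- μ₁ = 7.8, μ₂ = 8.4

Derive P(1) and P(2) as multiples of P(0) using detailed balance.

Balance equations:
State 0: λ₀P₀ = μ₁P₁ → P₁ = (λ₀/μ₁)P₀ = (4.8/7.8)P₀ = 0.6154P₀
State 1: P₂ = (λ₀λ₁)/(μ₁μ₂)P₀ = (4.8×3.4)/(7.8×8.4)P₀ = 0.2491P₀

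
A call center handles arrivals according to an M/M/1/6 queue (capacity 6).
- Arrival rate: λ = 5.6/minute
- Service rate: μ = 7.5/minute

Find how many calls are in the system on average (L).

ρ = λ/μ = 5.6/7.5 = 0.74667
P₀ = (1-ρ)/(1-ρ^(K+1)) = (1-0.74667)/(1-0.74667^7) = 0.25333/0.87061 = 0.2910
P_K = P₀×ρ^K = 0.29098 × 0.74667^6 = 0.29098 × 0.17329 = 0.05042
L = ρ[1 - (K+1)ρ^K + Kρ^(K+1)] / [(1-ρ)(1-ρ^(K+1))]
L = 0.74667 × (1 - 7×0.1733 + 6×0.1294) / ((1 - 0.74667) × (1 - 0.1294)) = 1.9071 calls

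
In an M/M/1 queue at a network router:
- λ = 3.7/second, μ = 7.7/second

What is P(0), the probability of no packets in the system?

ρ = λ/μ = 3.7/7.7 = 0.4805
P(0) = 1 - ρ = 1 - 0.4805 = 0.5195
The server is idle 51.95% of the time.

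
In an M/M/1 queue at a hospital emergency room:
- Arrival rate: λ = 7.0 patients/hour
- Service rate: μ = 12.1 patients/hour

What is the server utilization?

Server utilization: ρ = λ/μ
ρ = 7.0/12.1 = 0.5785
The server is busy 57.85% of the time.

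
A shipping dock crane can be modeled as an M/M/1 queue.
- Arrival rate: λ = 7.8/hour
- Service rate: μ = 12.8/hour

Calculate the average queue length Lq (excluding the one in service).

ρ = λ/μ = 7.8/12.8 = 0.6094
For M/M/1: Lq = λ²/(μ(μ-λ))
Lq = 60.84/(12.8 × 5.00)
Lq = 0.9506 containers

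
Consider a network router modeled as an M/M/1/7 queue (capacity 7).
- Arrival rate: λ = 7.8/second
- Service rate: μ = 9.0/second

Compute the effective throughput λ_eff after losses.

ρ = λ/μ = 7.8/9.0 = 0.86667
P₀ = (1-ρ)/(1-ρ^(K+1)) = (1-0.86667)/(1-0.86667^8) = 0.13333/0.68170 = 0.1956
P_K = P₀×ρ^K = 0.19558 × 0.86667^7 = 0.19558 × 0.36726 = 0.07183
λ_eff = λ(1-P_K) = 7.8 × (1 - 0.07183) = 7.8 × 0.92817 = 7.2397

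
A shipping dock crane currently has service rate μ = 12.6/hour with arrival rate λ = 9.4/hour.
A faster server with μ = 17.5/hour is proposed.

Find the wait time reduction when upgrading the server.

System 1: ρ₁ = 9.4/12.6 = 0.7460, W₁ = 1/(12.6-9.4) = 0.31250
System 2: ρ₂ = 9.4/17.5 = 0.5371, W₂ = 1/(17.5-9.4) = 0.12346
Improvement: (W₁-W₂)/W₁ = (0.31250-0.12346)/0.31250 = 60.49%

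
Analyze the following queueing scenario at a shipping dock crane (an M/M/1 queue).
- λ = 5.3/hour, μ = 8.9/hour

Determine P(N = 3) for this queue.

ρ = λ/μ = 5.3/8.9 = 0.5955
P(n) = (1-ρ)ρⁿ
P(3) = (1-0.5955) × 0.5955^3
P(3) = 0.40450 × 0.21118
P(3) = 0.08542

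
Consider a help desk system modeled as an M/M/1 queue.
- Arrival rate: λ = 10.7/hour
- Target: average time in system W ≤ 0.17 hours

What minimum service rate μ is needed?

For M/M/1: W = 1/(μ-λ)
Need W ≤ 0.17, so 1/(μ-λ) ≤ 0.17
μ - λ ≥ 1/0.17 = 5.8824
μ ≥ 10.7 + 5.8824 = 16.5824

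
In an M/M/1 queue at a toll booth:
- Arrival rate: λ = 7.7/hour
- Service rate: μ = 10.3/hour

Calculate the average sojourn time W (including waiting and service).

First, compute utilization: ρ = λ/μ = 7.7/10.3 = 0.7476
For M/M/1: W = 1/(μ-λ)
W = 1/(10.3-7.7) = 1/2.60
W = 0.3846 hours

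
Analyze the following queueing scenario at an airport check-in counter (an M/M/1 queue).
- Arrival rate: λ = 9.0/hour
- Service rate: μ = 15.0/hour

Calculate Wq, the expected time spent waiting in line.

First, compute utilization: ρ = λ/μ = 9.0/15.0 = 0.6000
For M/M/1: Wq = λ/(μ(μ-λ))
Wq = 9.0/(15.0 × (15.0-9.0))
Wq = 9.0/(15.0 × 6.00)
Wq = 0.1000 hours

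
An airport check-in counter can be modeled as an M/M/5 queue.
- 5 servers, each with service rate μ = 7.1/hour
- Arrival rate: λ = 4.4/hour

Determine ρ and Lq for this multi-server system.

Traffic intensity: ρ = λ/(cμ) = 4.4/(5×7.1) = 0.1239
Since ρ = 0.1239 < 1, system is stable.
Offered load a = λ/μ = cρ = 4.4/7.1 = 0.6197
P₀ = [ Σₙ₌₀^4 aⁿ/n! + a^5/(5!(1-ρ)) ]⁻¹
Σ = a^0/0! + a^1/1! + a^2/2! + a^3/3! + a^4/4! = 1.0000 + 0.61972 + 0.19203 + 0.039667 + 0.0061456 = 1.8576
a^5/(5!(1-ρ)) = 0.09141/(120 × 0.8761) = 0.0008695
P₀ = 1/(1.8576 + 0.0008695) = 0.5381
Lq = P₀·a^5·ρ / (5!(1-ρ)²) = 0.53809 × 0.091405 × 0.12394 / (120 × 0.76747) = 0.00006619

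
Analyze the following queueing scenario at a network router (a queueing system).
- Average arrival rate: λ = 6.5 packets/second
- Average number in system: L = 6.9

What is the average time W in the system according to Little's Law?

Little's Law: L = λW, so W = L/λ
W = 6.9/6.5 = 1.0615 seconds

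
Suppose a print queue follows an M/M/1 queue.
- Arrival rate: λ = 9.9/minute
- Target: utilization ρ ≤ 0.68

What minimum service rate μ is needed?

ρ = λ/μ, so μ = λ/ρ
μ ≥ 9.9/0.68 = 14.5588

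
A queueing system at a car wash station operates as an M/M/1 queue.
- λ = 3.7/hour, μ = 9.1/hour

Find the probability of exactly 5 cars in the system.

ρ = λ/μ = 3.7/9.1 = 0.40659
P(n) = (1-ρ)ρⁿ
P(5) = (1-0.40659) × 0.40659^5
P(5) = 0.59341 × 0.011112
P(5) = 0.006594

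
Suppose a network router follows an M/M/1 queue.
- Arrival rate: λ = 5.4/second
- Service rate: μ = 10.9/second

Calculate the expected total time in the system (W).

First, compute utilization: ρ = λ/μ = 5.4/10.9 = 0.4954
For M/M/1: W = 1/(μ-λ)
W = 1/(10.9-5.4) = 1/5.50
W = 0.1818 seconds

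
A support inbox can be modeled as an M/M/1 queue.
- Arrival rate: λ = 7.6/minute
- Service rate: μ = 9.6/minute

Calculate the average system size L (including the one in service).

ρ = λ/μ = 7.6/9.6 = 0.7917
For M/M/1: L = λ/(μ-λ)
L = 7.6/(9.6-7.6) = 7.6/2.00
L = 3.8000 emails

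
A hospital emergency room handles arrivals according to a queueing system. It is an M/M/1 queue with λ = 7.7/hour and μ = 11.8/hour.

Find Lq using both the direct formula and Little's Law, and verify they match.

Method 1 (direct): Lq = λ²/(μ(μ-λ)) = 59.29/(11.8 × 4.10) = 1.2255

Method 2 (Little's Law):
W = 1/(μ-λ) = 1/4.10 = 0.243902
Wq = W - 1/μ = 0.243902 - 0.0847458 = 0.15916
Lq = λWq = 7.7 × 0.15916 = 1.2255 ✔ (matches Method 1)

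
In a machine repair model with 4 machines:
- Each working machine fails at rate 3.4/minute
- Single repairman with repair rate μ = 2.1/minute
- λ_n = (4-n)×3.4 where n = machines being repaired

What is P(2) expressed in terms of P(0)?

P(2)/P(0) = ∏_{i=0}^{2-1} λ_i/μ_{i+1}
= (4-0)×3.4/2.1 × (4-1)×3.4/2.1
= 31.4558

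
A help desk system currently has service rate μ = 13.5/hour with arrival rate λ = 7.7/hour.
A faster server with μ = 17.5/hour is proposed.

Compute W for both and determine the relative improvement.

System 1: ρ₁ = 7.7/13.5 = 0.5704, W₁ = 1/(13.5-7.7) = 0.17241
System 2: ρ₂ = 7.7/17.5 = 0.4400, W₂ = 1/(17.5-7.7) = 0.10204
Improvement: (W₁-W₂)/W₁ = (0.17241-0.10204)/0.17241 = 40.82%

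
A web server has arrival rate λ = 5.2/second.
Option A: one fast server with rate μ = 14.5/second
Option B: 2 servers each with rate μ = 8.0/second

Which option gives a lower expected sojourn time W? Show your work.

Option A: single server μ = 14.5 (M/M/1)
  ρ_A = 5.2/14.5 = 0.3586
  W_A = 1/(μ-λ) = 1/(14.5-5.2) = 1/9.30 = 0.1075

Option B: 2 servers μ = 8.0 (M/M/2)
  ρ_B = λ/(cμ) = 5.2/(2×8.0) = 0.3250
  Offered load a = λ/μ = cρ = 5.2/8.0 = 0.6500
  P₀ = [ Σₙ₌₀^1 aⁿ/n! + a^2/(2!(1-ρ)) ]⁻¹
  Σ = a^0/0! + a^1/1! = 1.0000 + 0.6500 = 1.6500
  a^2/(2!(1-ρ)) = 0.4225/(2 × 0.6750) = 0.3130
  P₀ = 1/(1.6500 + 0.3130) = 0.5094
  Lq = P₀·a^2·ρ / (2!(1-ρ)²) = 0.5094 × 0.4225 × 0.3250 / (2 × 0.4556) = 0.07676
  Wq_B = Lq/λ = 0.07676/5.2 = 0.01476
  W_B = Wq_B + 1/μ = 0.01476 + 0.1250 = 0.1398

Since W_A = 0.1075 < W_B = 0.1398, Option A (single fast server) has the shorter time in system.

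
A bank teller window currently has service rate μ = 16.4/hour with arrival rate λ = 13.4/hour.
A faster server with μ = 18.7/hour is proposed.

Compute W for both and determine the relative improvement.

System 1: ρ₁ = 13.4/16.4 = 0.8171, W₁ = 1/(16.4-13.4) = 0.33333
System 2: ρ₂ = 13.4/18.7 = 0.7166, W₂ = 1/(18.7-13.4) = 0.18868
Improvement: (W₁-W₂)/W₁ = (0.33333-0.18868)/0.33333 = 43.40%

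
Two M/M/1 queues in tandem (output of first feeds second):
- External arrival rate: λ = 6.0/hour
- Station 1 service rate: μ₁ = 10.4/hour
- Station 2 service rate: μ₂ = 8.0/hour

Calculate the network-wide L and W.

By Jackson's theorem, each station behaves as independent M/M/1.
Station 1: ρ₁ = 6.0/10.4 = 0.5769, L₁ = ρ₁/(1-ρ₁) = λ/(μ₁-λ) = 6.0/4.40 = 1.3636
Station 2: ρ₂ = 6.0/8.0 = 0.7500, L₂ = ρ₂/(1-ρ₂) = λ/(μ₂-λ) = 6.0/2.00 = 3.0000
Total: L = L₁ + L₂ = 1.3636 + 3.0000 = 4.3636
W = L/λ = 4.3636/6.0 = 0.7273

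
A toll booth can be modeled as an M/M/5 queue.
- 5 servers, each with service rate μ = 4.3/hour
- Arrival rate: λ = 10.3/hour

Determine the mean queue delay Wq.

Traffic intensity: ρ = λ/(cμ) = 10.3/(5×4.3) = 0.4791
Since ρ = 0.4791 < 1, system is stable.
Offered load a = λ/μ = cρ = 10.3/4.3 = 2.3953
P₀ = [ Σₙ₌₀^4 aⁿ/n! + a^5/(5!(1-ρ)) ]⁻¹
Σ = a^0/0! + a^1/1! + a^2/2! + a^3/3! + a^4/4! = 1.00000 + 2.39535 + 2.86885 + 2.29063 + 1.37171 = 9.9265
a^5/(5!(1-ρ)) = 78.8577/(120 × 0.52093) = 1.2615
P₀ = 1/(9.9265 + 1.2615) = 0.08938
Lq = P₀·a^5·ρ / (5!(1-ρ)²) = 0.08938 × 78.8577 × 0.4791 / (120 × 0.2714) = 0.1037
Wq = Lq/λ = 0.1037/10.3 = 0.01007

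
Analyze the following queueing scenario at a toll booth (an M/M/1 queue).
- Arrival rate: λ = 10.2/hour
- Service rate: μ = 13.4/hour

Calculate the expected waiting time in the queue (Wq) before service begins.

First, compute utilization: ρ = λ/μ = 10.2/13.4 = 0.7612
For M/M/1: Wq = λ/(μ(μ-λ))
Wq = 10.2/(13.4 × (13.4-10.2))
Wq = 10.2/(13.4 × 3.20)
Wq = 0.2379 hours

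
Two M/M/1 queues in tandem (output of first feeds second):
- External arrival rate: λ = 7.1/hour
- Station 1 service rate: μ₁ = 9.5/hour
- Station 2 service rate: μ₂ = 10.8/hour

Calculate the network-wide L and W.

By Jackson's theorem, each station behaves as independent M/M/1.
Station 1: ρ₁ = 7.1/9.5 = 0.7474, L₁ = ρ₁/(1-ρ₁) = λ/(μ₁-λ) = 7.1/2.40 = 2.95833
Station 2: ρ₂ = 7.1/10.8 = 0.6574, L₂ = ρ₂/(1-ρ₂) = λ/(μ₂-λ) = 7.1/3.70 = 1.91892
Total: L = L₁ + L₂ = 2.95833 + 1.91892 = 4.8773
W = L/λ = 4.8773/7.1 = 0.6869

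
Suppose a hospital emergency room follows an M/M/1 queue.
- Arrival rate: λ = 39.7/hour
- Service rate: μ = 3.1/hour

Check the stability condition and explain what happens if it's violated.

Stability requires ρ = λ/(cμ) < 1
ρ = 39.7/(1 × 3.1) = 39.7/3.10 = 12.8065
Since 12.8065 ≥ 1, the system is UNSTABLE.
Queue grows without bound. Need μ > λ = 39.7.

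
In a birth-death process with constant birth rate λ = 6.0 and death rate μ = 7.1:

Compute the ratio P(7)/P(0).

For constant rates: P(n)/P(0) = (λ/μ)^n
P(7)/P(0) = (6.0/7.1)^7 = 0.84507^7 = 0.3078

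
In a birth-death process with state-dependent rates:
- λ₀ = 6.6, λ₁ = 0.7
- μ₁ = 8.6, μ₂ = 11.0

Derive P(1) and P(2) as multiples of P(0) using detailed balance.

Balance equations:
State 0: λ₀P₀ = μ₁P₁ → P₁ = (λ₀/μ₁)P₀ = (6.6/8.6)P₀ = 0.7674P₀
State 1: P₂ = (λ₀λ₁)/(μ₁μ₂)P₀ = (6.6×0.7)/(8.6×11.0)P₀ = 0.04884P₀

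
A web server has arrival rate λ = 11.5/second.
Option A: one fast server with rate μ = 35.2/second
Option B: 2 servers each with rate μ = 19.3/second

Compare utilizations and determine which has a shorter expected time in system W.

Option A: single server μ = 35.2 (M/M/1)
  ρ_A = 11.5/35.2 = 0.3267
  W_A = 1/(μ-λ) = 1/(35.2-11.5) = 1/23.70 = 0.04219

Option B: 2 servers μ = 19.3 (M/M/2)
  ρ_B = λ/(cμ) = 11.5/(2×19.3) = 0.2979
  Offered load a = λ/μ = cρ = 11.5/19.3 = 0.5959
  P₀ = [ Σₙ₌₀^1 aⁿ/n! + a^2/(2!(1-ρ)) ]⁻¹
  Σ = a^0/0! + a^1/1! = 1.0000 + 0.5959 = 1.5959
  a^2/(2!(1-ρ)) = 0.35504/(2 × 0.70207) = 0.2529
  P₀ = 1/(1.5959 + 0.2529) = 0.5409
  Lq = P₀·a^2·ρ / (2!(1-ρ)²) = 0.54092 × 0.35504 × 0.29793 / (2 × 0.49291) = 0.05804
  Wq_B = Lq/λ = 0.05804/11.5 = 0.005047
  W_B = Wq_B + 1/μ = 0.005047 + 0.05181 = 0.05686

Since W_A = 0.04219 < W_B = 0.05686, Option A (single fast server) has the shorter time in system.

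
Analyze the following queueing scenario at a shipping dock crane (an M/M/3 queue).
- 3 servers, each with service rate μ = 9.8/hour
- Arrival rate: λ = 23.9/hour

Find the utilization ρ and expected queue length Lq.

Traffic intensity: ρ = λ/(cμ) = 23.9/(3×9.8) = 0.8129
Since ρ = 0.8129 < 1, system is stable.
Offered load a = λ/μ = cρ = 23.9/9.8 = 2.4388
P₀ = [ Σₙ₌₀^2 aⁿ/n! + a^3/(3!(1-ρ)) ]⁻¹
Σ = a^0/0! + a^1/1! + a^2/2! = 1.0000 + 2.4388 + 2.9738 = 6.4126
a^3/(3!(1-ρ)) = 14.50492/(6 × 0.1870748) = 12.9226
P₀ = 1/(6.4126 + 12.9226) = 0.05172
Lq = P₀·a^3·ρ / (3!(1-ρ)²) = 0.051719 × 14.5049 × 0.81293 / (6 × 0.034997) = 2.9043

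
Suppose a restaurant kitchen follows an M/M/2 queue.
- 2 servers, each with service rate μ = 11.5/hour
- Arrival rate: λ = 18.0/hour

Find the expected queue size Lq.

Traffic intensity: ρ = λ/(cμ) = 18.0/(2×11.5) = 0.7826
Since ρ = 0.7826 < 1, system is stable.
Offered load a = λ/μ = cρ = 18.0/11.5 = 1.5652
P₀ = [ Σₙ₌₀^1 aⁿ/n! + a^2/(2!(1-ρ)) ]⁻¹
Σ = a^0/0! + a^1/1! = 1.0000 + 1.5652 = 2.5652
a^2/(2!(1-ρ)) = 2.4499/(2 × 0.21739) = 5.6348
P₀ = 1/(2.5652 + 5.6348) = 0.1220
Lq = P₀·a^2·ρ / (2!(1-ρ)²) = 0.12195 × 2.4499 × 0.78261 / (2 × 0.047259) = 2.4738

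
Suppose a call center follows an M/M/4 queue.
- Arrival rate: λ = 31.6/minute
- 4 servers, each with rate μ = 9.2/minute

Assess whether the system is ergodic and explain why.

Stability requires ρ = λ/(cμ) < 1
ρ = 31.6/(4 × 9.2) = 31.6/36.80 = 0.8587
Since 0.8587 < 1, the system is STABLE.
The servers are busy 85.87% of the time.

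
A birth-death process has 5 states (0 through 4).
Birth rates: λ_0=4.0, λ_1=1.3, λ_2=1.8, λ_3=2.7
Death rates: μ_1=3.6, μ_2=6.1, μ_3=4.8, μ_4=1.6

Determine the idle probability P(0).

Ratios P(n)/P(0) = (λ₀···λₙ₋₁)/(μ₁···μₙ):
P(1)/P(0) = (4.0)/(3.6) = 1.1111
P(2)/P(0) = (4.0×1.3)/(3.6×6.1) = 0.2368
P(3)/P(0) = (4.0×1.3×1.8)/(3.6×6.1×4.8) = 0.08880
P(4)/P(0) = (4.0×1.3×1.8×2.7)/(3.6×6.1×4.8×1.6) = 0.1498

Normalization: ∑ P(n) = 1
P(0) × (1.0000 + 1.1111 + 0.2368 + 0.08880 + 0.1498) = 1
P(0) × 2.5865 = 1
P(0) = 1/2.5865 = 0.3866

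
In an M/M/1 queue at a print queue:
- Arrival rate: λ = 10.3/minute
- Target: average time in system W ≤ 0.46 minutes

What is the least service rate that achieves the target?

For M/M/1: W = 1/(μ-λ)
Need W ≤ 0.46, so 1/(μ-λ) ≤ 0.46
μ - λ ≥ 1/0.46 = 2.1739
μ ≥ 10.3 + 2.1739 = 12.4739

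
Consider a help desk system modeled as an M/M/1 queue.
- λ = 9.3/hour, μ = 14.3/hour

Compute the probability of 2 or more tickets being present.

ρ = λ/μ = 9.3/14.3 = 0.65035
P(N ≥ n) = ρⁿ
P(N ≥ 2) = 0.65035^2
P(N ≥ 2) = 0.4230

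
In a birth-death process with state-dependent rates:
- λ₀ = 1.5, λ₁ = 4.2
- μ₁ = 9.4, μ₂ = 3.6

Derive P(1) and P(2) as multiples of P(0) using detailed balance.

Balance equations:
State 0: λ₀P₀ = μ₁P₁ → P₁ = (λ₀/μ₁)P₀ = (1.5/9.4)P₀ = 0.1596P₀
State 1: P₂ = (λ₀λ₁)/(μ₁μ₂)P₀ = (1.5×4.2)/(9.4×3.6)P₀ = 0.1862P₀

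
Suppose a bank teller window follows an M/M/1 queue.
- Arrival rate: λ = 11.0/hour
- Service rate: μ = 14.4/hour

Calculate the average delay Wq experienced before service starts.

First, compute utilization: ρ = λ/μ = 11.0/14.4 = 0.7639
For M/M/1: Wq = λ/(μ(μ-λ))
Wq = 11.0/(14.4 × (14.4-11.0))
Wq = 11.0/(14.4 × 3.40)
Wq = 0.2247 hours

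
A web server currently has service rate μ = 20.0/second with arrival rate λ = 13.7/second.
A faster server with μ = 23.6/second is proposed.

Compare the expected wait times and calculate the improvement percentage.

System 1: ρ₁ = 13.7/20.0 = 0.6850, W₁ = 1/(20.0-13.7) = 0.1587
System 2: ρ₂ = 13.7/23.6 = 0.5805, W₂ = 1/(23.6-13.7) = 0.1010
Improvement: (W₁-W₂)/W₁ = (0.1587-0.1010)/0.1587 = 36.36%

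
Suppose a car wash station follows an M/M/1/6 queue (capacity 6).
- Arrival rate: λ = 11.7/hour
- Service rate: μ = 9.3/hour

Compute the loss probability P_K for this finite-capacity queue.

ρ = λ/μ = 11.7/9.3 = 1.25806
P₀ = (1-ρ)/(1-ρ^(K+1)) = (1-1.25806)/(1-1.25806^7) = -0.25806/-3.9878 = 0.06471
P_K = P₀×ρ^K = 0.06471 × 1.25806^6 = 0.06471 × 3.9647 = 0.2566
Blocking probability = 25.66%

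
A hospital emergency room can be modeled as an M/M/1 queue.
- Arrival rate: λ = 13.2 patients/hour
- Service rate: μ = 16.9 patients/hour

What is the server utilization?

Server utilization: ρ = λ/μ
ρ = 13.2/16.9 = 0.7811
The server is busy 78.11% of the time.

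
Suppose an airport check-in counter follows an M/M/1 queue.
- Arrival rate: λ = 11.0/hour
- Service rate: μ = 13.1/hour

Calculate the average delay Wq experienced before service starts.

First, compute utilization: ρ = λ/μ = 11.0/13.1 = 0.8397
For M/M/1: Wq = λ/(μ(μ-λ))
Wq = 11.0/(13.1 × (13.1-11.0))
Wq = 11.0/(13.1 × 2.10)
Wq = 0.3999 hours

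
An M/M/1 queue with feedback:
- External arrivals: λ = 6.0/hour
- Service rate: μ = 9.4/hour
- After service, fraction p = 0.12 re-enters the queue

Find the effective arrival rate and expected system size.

Effective arrival rate: λ_eff = λ/(1-p) = 6.0/(1-0.12) = 6.0/0.88 = 6.81818
ρ = λ_eff/μ = 6.81818/9.4 = 0.725338
L = ρ/(1-ρ) = 0.725338/(1-0.725338) = 2.6408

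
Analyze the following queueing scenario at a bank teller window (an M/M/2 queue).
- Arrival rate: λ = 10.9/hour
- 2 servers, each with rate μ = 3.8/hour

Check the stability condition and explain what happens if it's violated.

Stability requires ρ = λ/(cμ) < 1
ρ = 10.9/(2 × 3.8) = 10.9/7.60 = 1.4342
Since 1.4342 ≥ 1, the system is UNSTABLE.
Need c > λ/μ = 10.9/3.8 = 2.87.
Minimum servers needed: c = 3.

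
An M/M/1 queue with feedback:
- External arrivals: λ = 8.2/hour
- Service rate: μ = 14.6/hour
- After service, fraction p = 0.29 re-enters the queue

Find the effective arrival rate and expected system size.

Effective arrival rate: λ_eff = λ/(1-p) = 8.2/(1-0.29) = 8.2/0.71 = 11.5493
ρ = λ_eff/μ = 11.5493/14.6 = 0.79105
L = ρ/(1-ρ) = 0.79105/(1-0.79105) = 3.7858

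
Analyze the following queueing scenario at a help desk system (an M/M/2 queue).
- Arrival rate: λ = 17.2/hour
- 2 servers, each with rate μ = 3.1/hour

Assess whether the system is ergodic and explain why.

Stability requires ρ = λ/(cμ) < 1
ρ = 17.2/(2 × 3.1) = 17.2/6.20 = 2.7742
Since 2.7742 ≥ 1, the system is UNSTABLE.
Need c > λ/μ = 17.2/3.1 = 5.55.
Minimum servers needed: c = 6.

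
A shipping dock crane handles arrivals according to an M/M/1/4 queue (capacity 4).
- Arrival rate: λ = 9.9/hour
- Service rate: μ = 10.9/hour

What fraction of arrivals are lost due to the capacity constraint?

ρ = λ/μ = 9.9/10.9 = 0.90826
P₀ = (1-ρ)/(1-ρ^(K+1)) = (1-0.90826)/(1-0.90826^5) = 0.09174/0.3819 = 0.2402
P_K = P₀×ρ^K = 0.2402 × 0.90826^4 = 0.2402 × 0.6805 = 0.1635
Blocking probability = 16.35%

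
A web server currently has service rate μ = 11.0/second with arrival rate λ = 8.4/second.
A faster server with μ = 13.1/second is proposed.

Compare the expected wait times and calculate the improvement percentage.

System 1: ρ₁ = 8.4/11.0 = 0.7636, W₁ = 1/(11.0-8.4) = 0.38462
System 2: ρ₂ = 8.4/13.1 = 0.6412, W₂ = 1/(13.1-8.4) = 0.21277
Improvement: (W₁-W₂)/W₁ = (0.38462-0.21277)/0.38462 = 44.68%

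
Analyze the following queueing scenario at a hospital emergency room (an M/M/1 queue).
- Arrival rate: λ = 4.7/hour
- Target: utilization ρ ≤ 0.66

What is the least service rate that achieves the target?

ρ = λ/μ, so μ = λ/ρ
μ ≥ 4.7/0.66 = 7.1212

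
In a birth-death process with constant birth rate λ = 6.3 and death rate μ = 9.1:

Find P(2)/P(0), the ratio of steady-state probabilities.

For constant rates: P(n)/P(0) = (λ/μ)^n
P(2)/P(0) = (6.3/9.1)^2 = 0.6923^2 = 0.4793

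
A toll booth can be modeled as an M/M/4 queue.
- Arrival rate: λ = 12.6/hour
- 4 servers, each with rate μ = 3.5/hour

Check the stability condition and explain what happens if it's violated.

Stability requires ρ = λ/(cμ) < 1
ρ = 12.6/(4 × 3.5) = 12.6/14.00 = 0.9000
Since 0.9000 < 1, the system is STABLE.
The servers are busy 90.00% of the time.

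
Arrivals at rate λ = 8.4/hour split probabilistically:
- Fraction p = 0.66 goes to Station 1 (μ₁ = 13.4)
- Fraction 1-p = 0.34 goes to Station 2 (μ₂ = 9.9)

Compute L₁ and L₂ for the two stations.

Effective rates: λ₁ = 8.4×0.66 = 5.544, λ₂ = 8.4×0.34 = 2.856
Station 1: ρ₁ = 5.544/13.4 = 0.41373, L₁ = ρ₁/(1-ρ₁) = 0.41373/(1-0.41373) = 0.7057
Station 2: ρ₂ = 2.856/9.9 = 0.2885, L₂ = ρ₂/(1-ρ₂) = 0.2885/(1-0.2885) = 0.4055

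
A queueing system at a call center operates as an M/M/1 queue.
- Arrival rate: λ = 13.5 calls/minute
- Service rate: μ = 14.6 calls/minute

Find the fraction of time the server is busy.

Server utilization: ρ = λ/μ
ρ = 13.5/14.6 = 0.9247
The server is busy 92.47% of the time.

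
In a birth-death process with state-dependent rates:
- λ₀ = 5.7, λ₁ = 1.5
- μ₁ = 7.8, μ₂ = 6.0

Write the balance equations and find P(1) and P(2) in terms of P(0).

Balance equations:
State 0: λ₀P₀ = μ₁P₁ → P₁ = (λ₀/μ₁)P₀ = (5.7/7.8)P₀ = 0.7308P₀
State 1: P₂ = (λ₀λ₁)/(μ₁μ₂)P₀ = (5.7×1.5)/(7.8×6.0)P₀ = 0.1827P₀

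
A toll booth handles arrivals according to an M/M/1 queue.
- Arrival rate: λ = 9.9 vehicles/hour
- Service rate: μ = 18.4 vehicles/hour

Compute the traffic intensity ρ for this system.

Server utilization: ρ = λ/μ
ρ = 9.9/18.4 = 0.5380
The server is busy 53.80% of the time.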